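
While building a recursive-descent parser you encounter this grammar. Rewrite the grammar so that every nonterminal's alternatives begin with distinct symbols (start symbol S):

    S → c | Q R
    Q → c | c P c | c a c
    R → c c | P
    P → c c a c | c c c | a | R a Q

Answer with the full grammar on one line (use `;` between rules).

S → c | Q R; Q → c Q'; R → c c | P; P → a | R a Q | c c P'; Q' → eps | P c | a c; P' → a c | c

Q has alternatives sharing prefix 'c': factor to Q → c Q' with Q' → ε | P c | a c.
P has alternatives sharing prefix 'c c': factor to P → c c P' with P' → a c | c.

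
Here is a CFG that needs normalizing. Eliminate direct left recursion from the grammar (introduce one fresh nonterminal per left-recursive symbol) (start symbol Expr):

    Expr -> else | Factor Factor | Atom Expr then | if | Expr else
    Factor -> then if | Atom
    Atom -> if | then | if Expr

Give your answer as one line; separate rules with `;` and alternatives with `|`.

Expr -> else Expr1 | Factor Factor Expr1 | Atom Expr then Expr1 | if Expr1; Factor -> then if | Atom; Atom -> if | then | if Expr; Expr1 -> else Expr1 | ε

Left recursion appears on Expr.
For Expr: α = {else}, β = {else, Factor Factor, Atom Expr then, if}. Rewrite as Expr → β Expr1 and Expr1 → α Expr1 | ε.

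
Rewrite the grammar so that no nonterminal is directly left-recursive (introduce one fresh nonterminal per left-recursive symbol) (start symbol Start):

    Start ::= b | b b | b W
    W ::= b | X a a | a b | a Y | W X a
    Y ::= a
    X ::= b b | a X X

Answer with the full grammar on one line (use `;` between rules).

Left recursion appears on W.
For W: α = {X a}, β = {b, X a a, a b, a Y}. Rewrite as W → β W1 and W1 → α W1 | ε.

Start ::= b | b b | b W; W ::= b W1 | X a a W1 | a b W1 | a Y W1; Y ::= a; X ::= b b | a X X; W1 ::= X a W1 | eps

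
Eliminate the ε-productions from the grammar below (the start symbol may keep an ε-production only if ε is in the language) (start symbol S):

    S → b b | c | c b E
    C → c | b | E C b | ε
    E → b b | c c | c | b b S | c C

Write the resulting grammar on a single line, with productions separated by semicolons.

S → b b | c | c b E; C → c | b | E C b | E b; E → b b | c c | c | b b S | c C

Nullable set = {C}.
ε ∉ L(G), so no ε-production is kept.
Add the nullable-subset variants: C → E C b gives E C b | E b.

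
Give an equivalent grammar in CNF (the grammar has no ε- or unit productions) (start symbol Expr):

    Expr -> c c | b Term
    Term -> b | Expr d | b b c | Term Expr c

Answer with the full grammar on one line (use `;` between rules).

Expr -> X1 X1 | X2 Term; Term -> b | Expr X3 | X2 Y1 | Term Y2; X1 -> c; X2 -> b; X3 -> d; Y1 -> X2 X1; Y2 -> Expr X1

Introduce a nonterminal for each terminal appearing in a rule of length ≥ 2: X1 → c, X2 → b, X3 → d.
Binarize each right-hand side of length ≥ 3 by chaining fresh nonterminals (Y1, Y2, …): affected rules were Term → X2 X2 X1; Term → Term Expr X1.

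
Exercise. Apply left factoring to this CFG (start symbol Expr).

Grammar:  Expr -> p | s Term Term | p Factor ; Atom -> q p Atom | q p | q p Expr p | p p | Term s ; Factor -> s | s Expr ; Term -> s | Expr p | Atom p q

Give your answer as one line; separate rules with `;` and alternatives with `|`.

Expr has alternatives sharing prefix 'p': factor to Expr → p Expr1 with Expr1 → ε | Factor.
Atom has alternatives sharing prefix 'q p': factor to Atom → q p Atom1 with Atom1 → Atom | ε | Expr p.
Factor has alternatives sharing prefix 's': factor to Factor → s Factor1 with Factor1 → ε | Expr.

Expr -> s Term Term | p Expr1; Atom -> p p | Term s | q p Atom1; Factor -> s Factor1; Term -> s | Expr p | Atom p q; Expr1 -> ε | Factor; Atom1 -> Atom | ε | Expr p; Factor1 -> ε | Expr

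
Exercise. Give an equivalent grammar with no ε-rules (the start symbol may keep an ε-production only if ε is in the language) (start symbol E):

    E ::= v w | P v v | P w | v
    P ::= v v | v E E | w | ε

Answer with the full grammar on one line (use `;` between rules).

E ::= v w | P v v | v v | P w | w | v; P ::= v v | v E E | w

The nullable symbols are {P}.
ε ∉ L(G), so no ε-production is kept.
Expand every rule over subsets of its nullable positions: E → P v v gives P v v | v v. E → P w gives P w | w.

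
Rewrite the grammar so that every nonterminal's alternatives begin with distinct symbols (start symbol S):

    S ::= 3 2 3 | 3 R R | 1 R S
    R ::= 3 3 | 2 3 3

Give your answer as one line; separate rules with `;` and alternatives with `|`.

S has alternatives sharing prefix '3': factor to S → 3 S' with S' → 2 3 | R R.

S ::= 1 R S | 3 S'; R ::= 3 3 | 2 3 3; S' ::= 2 3 | R R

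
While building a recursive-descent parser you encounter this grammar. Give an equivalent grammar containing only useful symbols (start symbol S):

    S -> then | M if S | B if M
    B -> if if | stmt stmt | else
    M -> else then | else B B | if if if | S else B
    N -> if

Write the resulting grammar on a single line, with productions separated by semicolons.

Generating nonterminals: {B, M, N, S}.
Reachable from S after that: {B, M, S}.
Removed useless symbols: {N} and every production mentioning them.

S -> then | M if S | B if M; B -> if if | stmt stmt | else; M -> else then | else B B | if if if | S else B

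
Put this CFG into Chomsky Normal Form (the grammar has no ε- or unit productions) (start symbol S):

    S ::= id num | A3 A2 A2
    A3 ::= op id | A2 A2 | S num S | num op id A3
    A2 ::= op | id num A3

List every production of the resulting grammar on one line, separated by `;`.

S ::= X1 X2 | A3 Y1; A3 ::= X3 X1 | A2 A2 | S Y2 | X2 Y3; A2 ::= op | X1 Y5; X1 ::= id; X2 ::= num; X3 ::= op; Y1 ::= A2 A2; Y2 ::= X2 S; Y3 ::= X3 Y4; Y4 ::= X1 A3; Y5 ::= X2 A3

Introduce a nonterminal for each terminal appearing in a rule of length ≥ 2: X1 → id, X2 → num, X3 → op.
Binarize each right-hand side of length ≥ 3 by chaining fresh nonterminals (Y1, Y2, …): affected rules were S → A3 A2 A2; A3 → S X2 S; A3 → X2 X3 X1 A3; A2 → X1 X2 A3.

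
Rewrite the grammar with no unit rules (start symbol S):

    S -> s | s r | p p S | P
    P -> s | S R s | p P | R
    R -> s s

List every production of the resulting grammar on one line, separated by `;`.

S -> s | s r | p p S | S R s | p P | s s; P -> s | S R s | p P | s s; R -> s s

Unit pairs: P ⇒* {R}; S ⇒* {P, R}.
For each unit pair (A, B), copy every non-unit production of B to A, then drop all unit productions.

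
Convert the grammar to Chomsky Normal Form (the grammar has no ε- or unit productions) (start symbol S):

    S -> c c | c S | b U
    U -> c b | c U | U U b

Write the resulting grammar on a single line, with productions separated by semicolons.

S -> X1 X1 | X1 S | X2 U; U -> X1 X2 | X1 U | U Y1; X1 -> c; X2 -> b; Y1 -> U X2

Introduce a nonterminal for each terminal appearing in a rule of length ≥ 2: X1 → c, X2 → b.
Binarize each right-hand side of length ≥ 3 by chaining fresh nonterminals (Y1, Y2, …): affected rules were U → U U X2.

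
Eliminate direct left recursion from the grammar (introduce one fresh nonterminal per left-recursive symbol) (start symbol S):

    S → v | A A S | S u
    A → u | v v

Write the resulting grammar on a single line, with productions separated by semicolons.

S → v S' | A A S S'; A → u | v v; S' → u S' | ε

S is directly left-recursive.
For S: α = {u}, β = {v, A A S}. Rewrite as S → β S' and S' → α S' | ε.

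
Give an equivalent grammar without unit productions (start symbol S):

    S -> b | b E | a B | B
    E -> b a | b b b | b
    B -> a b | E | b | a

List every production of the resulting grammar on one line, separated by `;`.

S -> a b | b | a | b a | b b b | b E | a B; E -> b a | b b b | b; B -> a b | b | a | b a | b b b

Unit pairs: B ⇒* {E}; S ⇒* {B, E}.
For every A with A ⇒* B via unit rules, add B's non-unit alternatives to A; then delete every rule of the form X → Y.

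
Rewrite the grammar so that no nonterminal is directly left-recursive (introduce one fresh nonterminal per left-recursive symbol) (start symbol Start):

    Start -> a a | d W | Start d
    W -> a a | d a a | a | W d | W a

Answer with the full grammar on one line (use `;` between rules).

Start -> a a Start1 | d W Start1; W -> a a W1 | d a a W1 | a W1; Start1 -> d Start1 | epsilon; W1 -> d W1 | a W1 | epsilon

Start, W are directly left-recursive.
For Start: α = {d}, β = {a a, d W}. Rewrite as Start → β Start1 and Start1 → α Start1 | ε.
For W: α = {d, a}, β = {a a, d a a, a}. Rewrite as W → β W1 and W1 → α W1 | ε.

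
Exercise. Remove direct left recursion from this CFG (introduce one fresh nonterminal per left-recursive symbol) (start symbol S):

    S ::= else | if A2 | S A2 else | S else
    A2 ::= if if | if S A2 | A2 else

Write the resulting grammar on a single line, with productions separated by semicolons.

S ::= else S' | if A2 S'; A2 ::= if if A2' | if S A2 A2'; S' ::= A2 else S' | else S' | eps; A2' ::= else A2' | eps

Left recursion appears on S, A2.
For S: α = {A2 else, else}, β = {else, if A2}. Rewrite as S → β S' and S' → α S' | ε.
For A2: α = {else}, β = {if if, if S A2}. Rewrite as A2 → β A2' and A2' → α A2' | ε.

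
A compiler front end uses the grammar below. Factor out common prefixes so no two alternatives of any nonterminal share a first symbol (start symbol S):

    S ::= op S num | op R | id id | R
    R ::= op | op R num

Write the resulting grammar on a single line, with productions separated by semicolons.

S ::= id id | R | op S'; R ::= op R'; S' ::= S num | R; R' ::= ε | R num

S has alternatives sharing prefix 'op': factor to S → op S' with S' → S num | R.
R has alternatives sharing prefix 'op': factor to R → op R' with R' → ε | R num.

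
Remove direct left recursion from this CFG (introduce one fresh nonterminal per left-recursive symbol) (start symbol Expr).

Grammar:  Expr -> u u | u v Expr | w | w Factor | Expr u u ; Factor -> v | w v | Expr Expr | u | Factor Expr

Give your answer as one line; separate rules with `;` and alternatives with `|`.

Left recursion appears on Expr, Factor.
For Expr: α = {u u}, β = {u u, u v Expr, w, w Factor}. Rewrite as Expr → β Expr1 and Expr1 → α Expr1 | ε.
For Factor: α = {Expr}, β = {v, w v, Expr Expr, u}. Rewrite as Factor → β Factor1 and Factor1 → α Factor1 | ε.

Expr -> u u Expr1 | u v Expr Expr1 | w Expr1 | w Factor Expr1; Factor -> v Factor1 | w v Factor1 | Expr Expr Factor1 | u Factor1; Expr1 -> u u Expr1 | ε; Factor1 -> Expr Factor1 | ε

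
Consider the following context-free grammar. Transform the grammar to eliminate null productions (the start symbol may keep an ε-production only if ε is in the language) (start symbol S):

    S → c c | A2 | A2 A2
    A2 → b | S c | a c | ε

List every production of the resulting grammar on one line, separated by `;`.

S → c c | A2 | A2 A2 | ε; A2 → b | S c | c | a c

Nullable nonterminals: {A2, S}.
ε ∈ L(G) since S is nullable, so keep S → ε.
For each production, add variants omitting each subset of nullable occurrences: A2 → S c gives S c | c.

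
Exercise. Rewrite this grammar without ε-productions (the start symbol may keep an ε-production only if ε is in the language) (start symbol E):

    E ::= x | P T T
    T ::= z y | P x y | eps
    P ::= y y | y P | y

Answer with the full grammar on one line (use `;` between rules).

Nullable nonterminals: {T}.
ε ∉ L(G), so no ε-production is kept.
Add the nullable-subset variants: E → P T T gives P T T | P T | P.

E ::= x | P T T | P T | P; T ::= z y | P x y; P ::= y y | y P | y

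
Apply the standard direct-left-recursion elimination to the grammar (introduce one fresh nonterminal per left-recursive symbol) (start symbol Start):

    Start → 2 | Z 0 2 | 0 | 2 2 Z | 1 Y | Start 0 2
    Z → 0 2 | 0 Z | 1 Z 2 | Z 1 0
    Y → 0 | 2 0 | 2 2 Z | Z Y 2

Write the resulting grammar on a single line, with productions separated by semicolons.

Left recursion appears on Start, Z.
For Start: α = {0 2}, β = {2, Z 0 2, 0, 2 2 Z, 1 Y}. Rewrite as Start → β Start1 and Start1 → α Start1 | ε.
For Z: α = {1 0}, β = {0 2, 0 Z, 1 Z 2}. Rewrite as Z → β Z1 and Z1 → α Z1 | ε.

Start → 2 Start1 | Z 0 2 Start1 | 0 Start1 | 2 2 Z Start1 | 1 Y Start1; Z → 0 2 Z1 | 0 Z Z1 | 1 Z 2 Z1; Y → 0 | 2 0 | 2 2 Z | Z Y 2; Start1 → 0 2 Start1 | ε; Z1 → 1 0 Z1 | ε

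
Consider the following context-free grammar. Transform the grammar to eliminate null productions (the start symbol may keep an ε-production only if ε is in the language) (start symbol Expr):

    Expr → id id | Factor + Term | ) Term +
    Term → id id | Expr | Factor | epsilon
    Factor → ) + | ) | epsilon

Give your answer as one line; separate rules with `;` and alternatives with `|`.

Expr → id id | Factor + Term | Factor + | + Term | + | ) Term + | ) +; Term → id id | Expr | Factor; Factor → ) + | )

Nullable set = {Factor, Term}.
ε ∉ L(G), so no ε-production is kept.
Add the nullable-subset variants: Expr → Factor + Term gives Factor + Term | Factor + | + Term | +. Expr → ) Term + gives ) Term + | ) +.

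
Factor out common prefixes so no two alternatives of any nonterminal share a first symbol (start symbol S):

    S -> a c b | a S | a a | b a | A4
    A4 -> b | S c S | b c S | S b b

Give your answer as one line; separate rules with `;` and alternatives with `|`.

S -> b a | A4 | a S'; A4 -> b A4' | S A4''; S' -> c b | S | a; A4' -> eps | c S; A4'' -> c S | b b

S has alternatives sharing prefix 'a': factor to S → a S' with S' → c b | S | a.
A4 has alternatives sharing prefix 'b': factor to A4 → b A4' with A4' → ε | c S.
A4 has alternatives sharing prefix 'S': factor to A4 → S A4'' with A4'' → c S | b b.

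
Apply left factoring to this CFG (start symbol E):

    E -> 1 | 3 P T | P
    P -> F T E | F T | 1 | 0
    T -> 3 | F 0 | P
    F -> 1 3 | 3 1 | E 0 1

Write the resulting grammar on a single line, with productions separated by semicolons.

P has alternatives sharing prefix 'F T': factor to P → F T P' with P' → E | ε.

E -> 1 | 3 P T | P; P -> 1 | 0 | F T P'; T -> 3 | F 0 | P; F -> 1 3 | 3 1 | E 0 1; P' -> E | ε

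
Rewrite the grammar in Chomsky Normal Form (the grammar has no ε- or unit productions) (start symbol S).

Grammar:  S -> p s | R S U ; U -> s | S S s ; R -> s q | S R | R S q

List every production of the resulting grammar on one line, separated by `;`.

Introduce a nonterminal for each terminal appearing in a rule of length ≥ 2: X1 → p, X2 → s, X3 → q.
Binarize each right-hand side of length ≥ 3 by chaining fresh nonterminals (Y1, Y2, …): affected rules were S → R S U; U → S S X2; R → R S X3.

S -> X1 X2 | R Y1; U -> s | S Y2; R -> X2 X3 | S R | R Y3; X1 -> p; X2 -> s; X3 -> q; Y1 -> S U; Y2 -> S X2; Y3 -> S X3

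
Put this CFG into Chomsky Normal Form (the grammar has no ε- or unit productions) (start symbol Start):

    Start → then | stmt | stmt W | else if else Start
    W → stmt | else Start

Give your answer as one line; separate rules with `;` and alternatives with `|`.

Introduce a nonterminal for each terminal appearing in a rule of length ≥ 2: X1 → stmt, X2 → else, X3 → if.
Binarize each right-hand side of length ≥ 3 by chaining fresh nonterminals (Y1, Y2, …): affected rules were Start → X2 X3 X2 Start.

Start → then | stmt | X1 W | X2 Y1; W → stmt | X2 Start; X1 → stmt; X2 → else; X3 → if; Y1 → X3 Y2; Y2 → X2 Start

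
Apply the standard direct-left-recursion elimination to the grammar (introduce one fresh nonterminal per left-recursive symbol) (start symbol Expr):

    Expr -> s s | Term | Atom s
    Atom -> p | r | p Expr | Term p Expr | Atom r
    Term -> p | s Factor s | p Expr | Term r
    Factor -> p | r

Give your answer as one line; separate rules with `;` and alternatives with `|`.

Expr -> s s | Term | Atom s; Atom -> p Atom1 | r Atom1 | p Expr Atom1 | Term p Expr Atom1; Term -> p Term1 | s Factor s Term1 | p Expr Term1; Factor -> p | r; Atom1 -> r Atom1 | ε; Term1 -> r Term1 | ε

Directly left-recursive nonterminals: Atom, Term.
For Atom: α = {r}, β = {p, r, p Expr, Term p Expr}. Rewrite as Atom → β Atom1 and Atom1 → α Atom1 | ε.
For Term: α = {r}, β = {p, s Factor s, p Expr}. Rewrite as Term → β Term1 and Term1 → α Term1 | ε.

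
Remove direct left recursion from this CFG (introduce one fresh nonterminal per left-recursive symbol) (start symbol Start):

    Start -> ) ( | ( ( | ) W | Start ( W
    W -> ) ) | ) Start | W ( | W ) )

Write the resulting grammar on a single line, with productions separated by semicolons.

Start -> ) ( Start1 | ( ( Start1 | ) W Start1; W -> ) ) W1 | ) Start W1; Start1 -> ( W Start1 | ε; W1 -> ( W1 | ) ) W1 | ε

Left recursion appears on Start, W.
For Start: α = {( W}, β = {) (, ( (, ) W}. Rewrite as Start → β Start1 and Start1 → α Start1 | ε.
For W: α = {(, ) )}, β = {) ), ) Start}. Rewrite as W → β W1 and W1 → α W1 | ε.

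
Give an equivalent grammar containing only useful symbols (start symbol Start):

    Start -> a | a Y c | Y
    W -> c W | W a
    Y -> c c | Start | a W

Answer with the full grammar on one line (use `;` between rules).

Start -> a | a Y c | Y; Y -> c c | Start

Generating nonterminals: {Start, Y}.
Reachable from Start after that: {Start, Y}.
Removed useless symbols: {W} and every production mentioning them.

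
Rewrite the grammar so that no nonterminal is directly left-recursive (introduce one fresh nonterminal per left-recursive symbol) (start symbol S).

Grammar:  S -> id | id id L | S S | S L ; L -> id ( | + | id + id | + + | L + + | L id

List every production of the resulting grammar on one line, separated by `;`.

Directly left-recursive nonterminals: S, L.
For S: α = {S, L}, β = {id, id id L}. Rewrite as S → β S' and S' → α S' | ε.
For L: α = {+ +, id}, β = {id (, +, id + id, + +}. Rewrite as L → β L' and L' → α L' | ε.

S -> id S' | id id L S'; L -> id ( L' | + L' | id + id L' | + + L'; S' -> S S' | L S' | epsilon; L' -> + + L' | id L' | epsilon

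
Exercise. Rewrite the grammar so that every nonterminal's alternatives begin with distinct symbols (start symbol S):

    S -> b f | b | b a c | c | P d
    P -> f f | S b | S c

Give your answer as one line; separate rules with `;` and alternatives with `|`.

S -> c | P d | b S'; P -> f f | S P'; S' -> f | ε | a c; P' -> b | c

S has alternatives sharing prefix 'b': factor to S → b S' with S' → f | ε | a c.
P has alternatives sharing prefix 'S': factor to P → S P' with P' → b | c.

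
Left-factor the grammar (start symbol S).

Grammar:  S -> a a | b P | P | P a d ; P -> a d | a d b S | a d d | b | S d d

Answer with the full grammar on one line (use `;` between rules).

S has alternatives sharing prefix 'P': factor to S → P S' with S' → ε | a d.
P has alternatives sharing prefix 'a d': factor to P → a d P' with P' → ε | b S | d.

S -> a a | b P | P S'; P -> b | S d d | a d P'; S' -> ε | a d; P' -> ε | b S | d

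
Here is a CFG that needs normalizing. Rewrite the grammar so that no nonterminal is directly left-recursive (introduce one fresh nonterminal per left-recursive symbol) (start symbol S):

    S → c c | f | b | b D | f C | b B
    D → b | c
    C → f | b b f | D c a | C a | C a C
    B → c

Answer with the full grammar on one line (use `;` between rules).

S → c c | f | b | b D | f C | b B; D → b | c; C → f C' | b b f C' | D c a C'; B → c; C' → a C' | a C C' | epsilon

C is directly left-recursive.
For C: α = {a, a C}, β = {f, b b f, D c a}. Rewrite as C → β C' and C' → α C' | ε.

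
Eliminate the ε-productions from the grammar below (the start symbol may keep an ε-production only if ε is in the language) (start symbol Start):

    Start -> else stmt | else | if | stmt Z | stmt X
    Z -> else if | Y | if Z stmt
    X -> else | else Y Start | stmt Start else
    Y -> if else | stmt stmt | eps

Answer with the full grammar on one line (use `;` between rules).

Start -> else stmt | else | if | stmt Z | stmt | stmt X; Z -> else if | Y | if Z stmt | if stmt; X -> else | else Y Start | else Start | stmt Start else; Y -> if else | stmt stmt

Nullable set = {Y, Z}.
ε ∉ L(G), so no ε-production is kept.
For each production, add variants omitting each subset of nullable occurrences: Start → stmt Z gives stmt Z | stmt. Z → if Z stmt gives if Z stmt | if stmt. X → else Y Start gives else Y Start | else Start.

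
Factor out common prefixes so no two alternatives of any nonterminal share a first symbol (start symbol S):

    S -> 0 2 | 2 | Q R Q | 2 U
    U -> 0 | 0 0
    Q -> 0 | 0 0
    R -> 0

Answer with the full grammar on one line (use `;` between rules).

S -> 0 2 | Q R Q | 2 S'; U -> 0 U'; Q -> 0 Q'; R -> 0; S' -> ε | U; U' -> ε | 0; Q' -> ε | 0

S has alternatives sharing prefix '2': factor to S → 2 S' with S' → ε | U.
U has alternatives sharing prefix '0': factor to U → 0 U' with U' → ε | 0.
Q has alternatives sharing prefix '0': factor to Q → 0 Q' with Q' → ε | 0.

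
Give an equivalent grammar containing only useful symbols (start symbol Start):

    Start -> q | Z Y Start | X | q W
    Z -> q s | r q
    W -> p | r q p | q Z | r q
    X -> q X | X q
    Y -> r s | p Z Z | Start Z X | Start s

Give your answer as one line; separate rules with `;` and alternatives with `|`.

Start -> q | Z Y Start | q W; Z -> q s | r q; W -> p | r q p | q Z | r q; Y -> r s | p Z Z | Start s

Generating nonterminals: {Start, W, Y, Z}.
Reachable from Start after that: {Start, W, Y, Z}.
Removed useless symbols: {X} and every production mentioning them.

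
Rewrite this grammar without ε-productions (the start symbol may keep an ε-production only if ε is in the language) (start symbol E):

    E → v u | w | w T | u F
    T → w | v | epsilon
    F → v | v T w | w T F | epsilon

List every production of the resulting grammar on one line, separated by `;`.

Nullable nonterminals: {F, T}.
ε ∉ L(G), so no ε-production is kept.
Add the nullable-subset variants: E → u F gives u F | u. F → v T w gives v T w | v w. F → w T F gives w T F | w T | w F | w.

E → v u | w | w T | u F | u; T → w | v; F → v | v T w | v w | w T F | w T | w F | w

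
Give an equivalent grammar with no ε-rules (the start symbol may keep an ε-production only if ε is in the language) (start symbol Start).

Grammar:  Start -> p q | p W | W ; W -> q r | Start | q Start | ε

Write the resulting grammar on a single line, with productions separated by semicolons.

Nullable nonterminals: {Start, W}.
ε ∈ L(G) since Start is nullable, so keep Start → ε.
Add the nullable-subset variants: Start → p W gives p W | p. W → q Start gives q Start | q.

Start -> p q | p W | p | W | ε; W -> q r | Start | q Start | q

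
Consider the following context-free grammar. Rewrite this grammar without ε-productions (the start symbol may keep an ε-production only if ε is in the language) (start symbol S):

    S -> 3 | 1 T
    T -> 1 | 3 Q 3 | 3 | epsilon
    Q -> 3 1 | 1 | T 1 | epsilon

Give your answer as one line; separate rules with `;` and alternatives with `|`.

S -> 3 | 1 T | 1; T -> 1 | 3 Q 3 | 3 3 | 3; Q -> 3 1 | 1 | T 1

Nullable set = {Q, T}.
ε ∉ L(G), so no ε-production is kept.
Add the nullable-subset variants: S → 1 T gives 1 T | 1. T → 3 Q 3 gives 3 Q 3 | 3 3.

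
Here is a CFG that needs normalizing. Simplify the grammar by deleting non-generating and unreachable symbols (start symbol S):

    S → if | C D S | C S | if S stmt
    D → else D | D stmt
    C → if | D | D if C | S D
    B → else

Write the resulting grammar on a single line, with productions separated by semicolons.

S → if | C S | if S stmt; C → if

Generating nonterminals: {B, C, S}.
Reachable from S after that: {C, S}.
Removed useless symbols: {B, D} and every production mentioning them.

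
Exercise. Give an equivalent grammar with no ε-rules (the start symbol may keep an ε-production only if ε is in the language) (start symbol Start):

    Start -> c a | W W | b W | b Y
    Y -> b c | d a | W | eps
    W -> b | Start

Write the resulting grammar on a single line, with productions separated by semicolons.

The nullable symbols are {Y}.
ε ∉ L(G), so no ε-production is kept.
For each production, add variants omitting each subset of nullable occurrences: Start → b Y gives b Y | b.

Start -> c a | W W | b W | b Y | b; Y -> b c | d a | W; W -> b | Start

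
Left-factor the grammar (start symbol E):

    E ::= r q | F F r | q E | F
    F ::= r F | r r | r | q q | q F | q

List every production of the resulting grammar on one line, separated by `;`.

E has alternatives sharing prefix 'F': factor to E → F E' with E' → F r | ε.
F has alternatives sharing prefix 'r': factor to F → r F' with F' → F | r | ε.
F has alternatives sharing prefix 'q': factor to F → q F'' with F'' → q | F | ε.

E ::= r q | q E | F E'; F ::= r F' | q F''; E' ::= F r | eps; F' ::= F | r | eps; F'' ::= q | F | eps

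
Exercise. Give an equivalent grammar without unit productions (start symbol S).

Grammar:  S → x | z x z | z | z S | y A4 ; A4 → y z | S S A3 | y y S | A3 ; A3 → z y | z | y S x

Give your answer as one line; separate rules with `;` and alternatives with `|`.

Unit pairs: A4 ⇒* {A3}.
For every A with A ⇒* B via unit rules, add B's non-unit alternatives to A; then delete every rule of the form X → Y.

S → x | z x z | z | z S | y A4; A4 → y z | S S A3 | y y S | z y | z | y S x; A3 → z y | z | y S x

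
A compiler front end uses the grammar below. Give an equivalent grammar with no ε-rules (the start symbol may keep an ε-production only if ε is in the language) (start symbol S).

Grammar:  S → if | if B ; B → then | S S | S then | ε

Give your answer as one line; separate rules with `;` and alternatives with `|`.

Nullable set = {B}.
ε ∉ L(G), so no ε-production is kept.

S → if | if B; B → then | S S | S then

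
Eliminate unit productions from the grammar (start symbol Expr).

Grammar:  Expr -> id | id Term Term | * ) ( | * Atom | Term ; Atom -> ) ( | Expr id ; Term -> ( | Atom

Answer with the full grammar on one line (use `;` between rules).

Expr -> ( | ) ( | Expr id | id | id Term Term | * ) ( | * Atom; Atom -> ) ( | Expr id; Term -> ( | ) ( | Expr id

Unit pairs: Expr ⇒* {Atom, Term}; Term ⇒* {Atom}.
For every A with A ⇒* B via unit rules, add B's non-unit alternatives to A; then delete every rule of the form X → Y.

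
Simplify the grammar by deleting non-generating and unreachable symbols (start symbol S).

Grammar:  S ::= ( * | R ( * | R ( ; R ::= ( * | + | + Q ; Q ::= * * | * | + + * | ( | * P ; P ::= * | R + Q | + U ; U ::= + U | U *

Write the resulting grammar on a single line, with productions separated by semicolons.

S ::= ( * | R ( * | R (; R ::= ( * | + | + Q; Q ::= * * | * | + + * | ( | * P; P ::= * | R + Q

Generating nonterminals: {P, Q, R, S}.
Reachable from S after that: {P, Q, R, S}.
Removed useless symbols: {U} and every production mentioning them.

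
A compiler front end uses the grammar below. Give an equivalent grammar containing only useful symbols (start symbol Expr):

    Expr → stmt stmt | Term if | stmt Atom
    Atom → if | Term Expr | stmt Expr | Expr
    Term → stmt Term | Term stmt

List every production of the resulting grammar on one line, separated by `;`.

Generating nonterminals: {Atom, Expr}.
Reachable from Expr after that: {Atom, Expr}.
Removed useless symbols: {Term} and every production mentioning them.

Expr → stmt stmt | stmt Atom; Atom → if | stmt Expr | Expr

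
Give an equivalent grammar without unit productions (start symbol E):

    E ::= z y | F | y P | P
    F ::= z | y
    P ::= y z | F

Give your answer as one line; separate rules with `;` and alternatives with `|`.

E ::= z y | y P | z | y | y z; F ::= z | y; P ::= z | y | y z

Unit pairs: E ⇒* {F, P}; P ⇒* {F}.
Replace each nonterminal's rules with the union of the non-unit rules of every nonterminal it unit-derives.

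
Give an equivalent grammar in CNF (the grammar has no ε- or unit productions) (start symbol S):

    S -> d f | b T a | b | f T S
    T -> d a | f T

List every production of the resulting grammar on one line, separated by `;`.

Introduce a nonterminal for each terminal appearing in a rule of length ≥ 2: X1 → d, X2 → f, X3 → b, X4 → a.
Binarize each right-hand side of length ≥ 3 by chaining fresh nonterminals (Y1, Y2, …): affected rules were S → X3 T X4; S → X2 T S.

S -> X1 X2 | X3 Y1 | b | X2 Y2; T -> X1 X4 | X2 T; X1 -> d; X2 -> f; X3 -> b; X4 -> a; Y1 -> T X4; Y2 -> T S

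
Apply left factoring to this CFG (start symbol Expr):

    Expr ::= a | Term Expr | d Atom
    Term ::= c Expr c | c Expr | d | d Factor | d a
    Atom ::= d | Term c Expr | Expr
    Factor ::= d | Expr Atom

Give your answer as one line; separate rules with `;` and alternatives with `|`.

Expr ::= a | Term Expr | d Atom; Term ::= d Term1 | c Expr Term2; Atom ::= d | Term c Expr | Expr; Factor ::= d | Expr Atom; Term1 ::= ε | Factor | a; Term2 ::= c | ε

Term has alternatives sharing prefix 'd': factor to Term → d Term1 with Term1 → ε | Factor | a.
Term has alternatives sharing prefix 'c Expr': factor to Term → c Expr Term2 with Term2 → c | ε.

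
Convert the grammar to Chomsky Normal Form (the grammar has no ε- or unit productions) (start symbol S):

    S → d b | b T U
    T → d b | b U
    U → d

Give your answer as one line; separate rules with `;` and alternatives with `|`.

S → X1 X2 | X2 Y1; T → X1 X2 | X2 U; U → d; X1 → d; X2 → b; Y1 → T U

Introduce a nonterminal for each terminal appearing in a rule of length ≥ 2: X1 → d, X2 → b.
Binarize each right-hand side of length ≥ 3 by chaining fresh nonterminals (Y1, Y2, …): affected rules were S → X2 T U.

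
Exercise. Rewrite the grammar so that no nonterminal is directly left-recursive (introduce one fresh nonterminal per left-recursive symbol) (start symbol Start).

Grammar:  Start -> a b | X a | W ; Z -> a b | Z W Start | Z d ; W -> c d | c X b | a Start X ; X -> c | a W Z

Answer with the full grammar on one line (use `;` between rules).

Z is directly left-recursive.
For Z: α = {W Start, d}, β = {a b}. Rewrite as Z → β Z1 and Z1 → α Z1 | ε.

Start -> a b | X a | W; Z -> a b Z1; W -> c d | c X b | a Start X; X -> c | a W Z; Z1 -> W Start Z1 | d Z1 | eps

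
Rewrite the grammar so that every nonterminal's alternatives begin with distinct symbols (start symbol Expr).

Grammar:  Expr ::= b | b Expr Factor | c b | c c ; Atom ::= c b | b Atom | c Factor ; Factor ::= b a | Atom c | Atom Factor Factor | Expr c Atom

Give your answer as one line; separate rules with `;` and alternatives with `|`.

Expr has alternatives sharing prefix 'b': factor to Expr → b Expr1 with Expr1 → ε | Expr Factor.
Expr has alternatives sharing prefix 'c': factor to Expr → c Expr2 with Expr2 → b | c.
Atom has alternatives sharing prefix 'c': factor to Atom → c Atom1 with Atom1 → b | Factor.
Factor has alternatives sharing prefix 'Atom': factor to Factor → Atom Factor1 with Factor1 → c | Factor Factor.

Expr ::= b Expr1 | c Expr2; Atom ::= b Atom | c Atom1; Factor ::= b a | Expr c Atom | Atom Factor1; Expr1 ::= ε | Expr Factor; Expr2 ::= b | c; Atom1 ::= b | Factor; Factor1 ::= c | Factor Factor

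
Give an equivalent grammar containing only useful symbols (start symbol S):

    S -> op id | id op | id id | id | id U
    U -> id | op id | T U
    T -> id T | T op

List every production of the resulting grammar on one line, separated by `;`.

Generating nonterminals: {S, U}.
Reachable from S after that: {S, U}.
Removed useless symbols: {T} and every production mentioning them.

S -> op id | id op | id id | id | id U; U -> id | op id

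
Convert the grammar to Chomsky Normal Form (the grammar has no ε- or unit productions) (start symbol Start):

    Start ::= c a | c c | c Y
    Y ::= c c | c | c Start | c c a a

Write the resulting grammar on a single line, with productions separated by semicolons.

Start ::= X1 X2 | X1 X1 | X1 Y; Y ::= X1 X1 | c | X1 Start | X1 Y1; X1 ::= c; X2 ::= a; Y1 ::= X1 Y2; Y2 ::= X2 X2

Introduce a nonterminal for each terminal appearing in a rule of length ≥ 2: X1 → c, X2 → a.
Binarize each right-hand side of length ≥ 3 by chaining fresh nonterminals (Y1, Y2, …): affected rules were Y → X1 X1 X2 X2.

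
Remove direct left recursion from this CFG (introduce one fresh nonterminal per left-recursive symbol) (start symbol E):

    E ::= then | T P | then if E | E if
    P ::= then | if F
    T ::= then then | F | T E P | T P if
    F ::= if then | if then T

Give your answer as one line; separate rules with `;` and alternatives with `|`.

Directly left-recursive nonterminals: E, T.
For E: α = {if}, β = {then, T P, then if E}. Rewrite as E → β E' and E' → α E' | ε.
For T: α = {E P, P if}, β = {then then, F}. Rewrite as T → β T' and T' → α T' | ε.

E ::= then E' | T P E' | then if E E'; P ::= then | if F; T ::= then then T' | F T'; F ::= if then | if then T; E' ::= if E' | ε; T' ::= E P T' | P if T' | ε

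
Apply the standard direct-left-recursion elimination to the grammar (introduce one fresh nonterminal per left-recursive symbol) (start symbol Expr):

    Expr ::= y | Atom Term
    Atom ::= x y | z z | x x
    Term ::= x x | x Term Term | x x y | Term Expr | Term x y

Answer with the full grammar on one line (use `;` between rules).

Expr ::= y | Atom Term; Atom ::= x y | z z | x x; Term ::= x x Term1 | x Term Term Term1 | x x y Term1; Term1 ::= Expr Term1 | x y Term1 | ε

Left recursion appears on Term.
For Term: α = {Expr, x y}, β = {x x, x Term Term, x x y}. Rewrite as Term → β Term1 and Term1 → α Term1 | ε.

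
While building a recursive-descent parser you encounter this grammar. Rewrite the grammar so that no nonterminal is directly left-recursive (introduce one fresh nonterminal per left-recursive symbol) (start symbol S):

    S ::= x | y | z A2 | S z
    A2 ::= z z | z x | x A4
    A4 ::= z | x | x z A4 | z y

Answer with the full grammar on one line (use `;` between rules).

Directly left-recursive nonterminal: S.
For S: α = {z}, β = {x, y, z A2}. Rewrite as S → β S' and S' → α S' | ε.

S ::= x S' | y S' | z A2 S'; A2 ::= z z | z x | x A4; A4 ::= z | x | x z A4 | z y; S' ::= z S' | epsilon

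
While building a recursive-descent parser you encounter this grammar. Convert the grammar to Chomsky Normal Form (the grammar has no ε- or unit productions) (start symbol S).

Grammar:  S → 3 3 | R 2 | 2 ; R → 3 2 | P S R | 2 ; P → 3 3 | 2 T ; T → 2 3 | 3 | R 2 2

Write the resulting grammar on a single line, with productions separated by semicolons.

S → X1 X1 | R X2 | 2; R → X1 X2 | P Y1 | 2; P → X1 X1 | X2 T; T → X2 X1 | 3 | R Y2; X1 → 3; X2 → 2; Y1 → S R; Y2 → X2 X2

Introduce a nonterminal for each terminal appearing in a rule of length ≥ 2: X1 → 3, X2 → 2.
Binarize each right-hand side of length ≥ 3 by chaining fresh nonterminals (Y1, Y2, …): affected rules were R → P S R; T → R X2 X2.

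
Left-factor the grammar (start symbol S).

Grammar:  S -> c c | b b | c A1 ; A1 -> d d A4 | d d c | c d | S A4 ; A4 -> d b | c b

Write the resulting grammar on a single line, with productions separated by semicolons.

S has alternatives sharing prefix 'c': factor to S → c S' with S' → c | A1.
A1 has alternatives sharing prefix 'd d': factor to A1 → d d A1' with A1' → A4 | c.

S -> b b | c S'; A1 -> c d | S A4 | d d A1'; A4 -> d b | c b; S' -> c | A1; A1' -> A4 | c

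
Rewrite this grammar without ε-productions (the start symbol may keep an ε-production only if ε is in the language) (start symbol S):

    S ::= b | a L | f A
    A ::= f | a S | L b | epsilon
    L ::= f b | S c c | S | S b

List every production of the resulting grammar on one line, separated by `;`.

The nullable symbols are {A}.
ε ∉ L(G), so no ε-production is kept.
Add the nullable-subset variants: S → f A gives f A | f.

S ::= b | a L | f A | f; A ::= f | a S | L b; L ::= f b | S c c | S | S b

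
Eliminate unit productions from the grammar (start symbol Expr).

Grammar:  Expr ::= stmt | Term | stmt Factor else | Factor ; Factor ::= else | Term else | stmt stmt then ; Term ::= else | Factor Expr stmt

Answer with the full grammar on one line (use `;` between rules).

Expr ::= else | Factor Expr stmt | Term else | stmt stmt then | stmt | stmt Factor else; Factor ::= else | Term else | stmt stmt then; Term ::= else | Factor Expr stmt

Unit pairs: Expr ⇒* {Factor, Term}.
For every A with A ⇒* B via unit rules, add B's non-unit alternatives to A; then delete every rule of the form X → Y.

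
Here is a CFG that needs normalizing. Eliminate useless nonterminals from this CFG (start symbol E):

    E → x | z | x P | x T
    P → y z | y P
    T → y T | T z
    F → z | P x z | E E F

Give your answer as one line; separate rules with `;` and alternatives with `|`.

Generating nonterminals: {E, F, P}.
Reachable from E after that: {E, P}.
Removed useless symbols: {F, T} and every production mentioning them.

E → x | z | x P; P → y z | y P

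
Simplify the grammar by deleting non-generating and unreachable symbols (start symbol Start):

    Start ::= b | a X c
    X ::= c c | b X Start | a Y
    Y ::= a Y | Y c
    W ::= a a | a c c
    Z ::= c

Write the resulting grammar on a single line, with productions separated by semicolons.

Start ::= b | a X c; X ::= c c | b X Start

Generating nonterminals: {Start, W, X, Z}.
Reachable from Start after that: {Start, X}.
Removed useless symbols: {W, Y, Z} and every production mentioning them.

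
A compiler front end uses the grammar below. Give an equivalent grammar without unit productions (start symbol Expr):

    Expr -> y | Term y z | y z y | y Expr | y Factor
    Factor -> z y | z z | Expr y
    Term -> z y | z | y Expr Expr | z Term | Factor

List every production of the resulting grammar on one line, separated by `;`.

Unit pairs: Term ⇒* {Factor}.
For every A with A ⇒* B via unit rules, add B's non-unit alternatives to A; then delete every rule of the form X → Y.

Expr -> y | Term y z | y z y | y Expr | y Factor; Factor -> z y | z z | Expr y; Term -> z y | z | y Expr Expr | z Term | z z | Expr y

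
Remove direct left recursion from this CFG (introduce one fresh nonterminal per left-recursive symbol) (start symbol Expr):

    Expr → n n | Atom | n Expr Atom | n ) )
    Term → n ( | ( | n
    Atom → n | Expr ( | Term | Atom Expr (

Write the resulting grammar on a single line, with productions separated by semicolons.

Expr → n n | Atom | n Expr Atom | n ) ); Term → n ( | ( | n; Atom → n Atom1 | Expr ( Atom1 | Term Atom1; Atom1 → Expr ( Atom1 | epsilon

Directly left-recursive nonterminal: Atom.
For Atom: α = {Expr (}, β = {n, Expr (, Term}. Rewrite as Atom → β Atom1 and Atom1 → α Atom1 | ε.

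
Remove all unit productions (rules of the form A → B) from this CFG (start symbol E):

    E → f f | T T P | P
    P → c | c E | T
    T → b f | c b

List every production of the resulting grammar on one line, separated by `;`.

E → f f | T T P | c | c E | b f | c b; P → c | c E | b f | c b; T → b f | c b

Unit pairs: E ⇒* {P, T}; P ⇒* {T}.
Replace each nonterminal's rules with the union of the non-unit rules of every nonterminal it unit-derives.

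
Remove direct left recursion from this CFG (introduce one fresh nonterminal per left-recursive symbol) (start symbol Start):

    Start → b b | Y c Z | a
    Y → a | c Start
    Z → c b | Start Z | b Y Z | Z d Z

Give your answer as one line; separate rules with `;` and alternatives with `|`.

Left recursion appears on Z.
For Z: α = {d Z}, β = {c b, Start Z, b Y Z}. Rewrite as Z → β Z1 and Z1 → α Z1 | ε.

Start → b b | Y c Z | a; Y → a | c Start; Z → c b Z1 | Start Z Z1 | b Y Z Z1; Z1 → d Z Z1 | ε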